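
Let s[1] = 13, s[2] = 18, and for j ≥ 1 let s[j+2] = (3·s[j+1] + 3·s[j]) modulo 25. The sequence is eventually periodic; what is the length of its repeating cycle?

20

Listing terms: s[1] = 13,  s[2] = 18,  s[3] = 18,  s[4] = 8,  s[5] = 3,  s[6] = 8,  s[7] = 8,  s[8] = 23,  s[9] = 18,  s[10] = 23,  s[11] = 23,  s[12] = 13,  s[13] = 8,  s[14] = 13,  s[15] = 13,  s[16] = 3,  s[17] = 23,  s[18] = 3,  s[19] = 3,  s[20] = 18,  s[21] = 13,  s[22] = 18.
The sequence repeats with period 20.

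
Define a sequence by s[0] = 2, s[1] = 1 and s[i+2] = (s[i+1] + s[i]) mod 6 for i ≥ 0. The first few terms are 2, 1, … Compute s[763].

1

Listing terms: s[0] = 2,  s[1] = 1,  s[2] = 3,  s[3] = 4,  s[4] = 1,  s[5] = 5,  s[6] = 0,  s[7] = 5,  s[8] = 5,  s[9] = 4,  s[10] = 3,  s[11] = 1,  s[12] = 4,  s[13] = 5,  s[14] = 3,  s[15] = 2,  s[16] = 5,  s[17] = 1,  s[18] = 0,  s[19] = 1,  s[20] = 1,  s[21] = 2,  s[22] = 3,  s[23] = 5,  s[24] = 2,  s[25] = 1.
The sequence repeats with period 24.
(763 - 0) mod 24 = 19, so s[763] = s[19] = 1.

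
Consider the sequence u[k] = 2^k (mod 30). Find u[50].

4

Listing terms: u[1] = 2, u[2] = 4, u[3] = 8, u[4] = 16, u[5] = 2.
The sequence repeats with period 4.
So u[50] = u[1 + ((50-1) mod 4)] = u[2] = 4.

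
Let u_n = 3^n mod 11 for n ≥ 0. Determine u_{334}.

4

u_0 = 1; u_1 = 3; u_2 = 9; u_3 = 5; u_4 = 4; u_5 = 1.
The sequence repeats with period 5.
So u_{334} = u_{0 + ((334-0) mod 5)} = u_4 = 4.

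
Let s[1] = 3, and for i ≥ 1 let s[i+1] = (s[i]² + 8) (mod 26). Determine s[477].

Computing terms: s[1] = 3, s[2] = 17, s[3] = 11, s[4] = 25, s[5] = 9, s[6] = 11.
Since s[6] = s[3] = 11, the sequence is eventually periodic: after a pre-period of length 2 it cycles with period 3.
For i ≥ 3, s[i] depends only on (i - 3) mod 3. (477 - 3) mod 3 = 0, so s[477] = s[3] = 11.

11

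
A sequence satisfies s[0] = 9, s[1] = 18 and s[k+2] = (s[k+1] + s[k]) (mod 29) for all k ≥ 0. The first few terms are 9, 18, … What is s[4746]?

Computing terms: s[0] = 9, s[1] = 18, s[2] = 27, s[3] = 16, s[4] = 14, s[5] = 1, s[6] = 15, s[7] = 16, s[8] = 2, s[9] = 18, s[10] = 20, s[11] = 9, s[12] = 0, s[13] = 9, s[14] = 9, s[15] = 18.
The sequence repeats with period 14.
(4746 - 0) mod 14 = 0, so s[4746] = s[0] = 9.

9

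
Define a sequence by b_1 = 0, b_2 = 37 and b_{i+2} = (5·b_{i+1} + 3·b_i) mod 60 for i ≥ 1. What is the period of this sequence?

24

b_1 = 0,  b_2 = 37,  b_3 = 5,  b_4 = 16,  b_5 = 35,  b_6 = 43,  b_7 = 20,  b_8 = 49,  b_9 = 5,  b_{10} = 52,  b_{11} = 35,  b_{12} = 31,  b_{13} = 20,  b_{14} = 13,  b_{15} = 5,  b_{16} = 4,  b_{17} = 35,  b_{18} = 7,  b_{19} = 20,  b_{20} = 1,  b_{21} = 5,  b_{22} = 28,  b_{23} = 35,  b_{24} = 19,  b_{25} = 20,  b_{26} = 37,  b_{27} = 5.
Since (b_{26}, b_{27}) = (b_2, b_3) = (37, 5) (two consecutive terms determine the rest), the sequence is eventually periodic: after a pre-period of length 1 it cycles with period 24.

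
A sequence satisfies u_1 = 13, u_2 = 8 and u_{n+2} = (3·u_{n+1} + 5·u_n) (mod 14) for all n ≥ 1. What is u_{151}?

u_1 = 13, u_2 = 8, u_3 = 5, u_4 = 13, u_5 = 8.
The sequence repeats with period 3.
So u_{151} = u_{1 + ((151-1) mod 3)} = u_1 = 13.

13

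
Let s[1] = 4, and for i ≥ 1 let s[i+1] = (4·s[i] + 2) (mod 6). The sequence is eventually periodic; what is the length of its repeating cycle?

s[1] = 4,  s[2] = 0,  s[3] = 2,  s[4] = 4.
Since s[4] = s[1] = 4, the sequence is periodic with period 3.

3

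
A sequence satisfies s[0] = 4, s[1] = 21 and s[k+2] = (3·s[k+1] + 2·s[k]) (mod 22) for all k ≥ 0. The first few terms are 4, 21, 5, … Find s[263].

s[0] = 4, s[1] = 21, s[2] = 5, s[3] = 13, s[4] = 5, s[5] = 19, s[6] = 1, s[7] = 19, s[8] = 15, s[9] = 17, s[10] = 15, s[11] = 13, s[12] = 3, s[13] = 13, s[14] = 1, s[15] = 7, s[16] = 1, s[17] = 17, s[18] = 9, s[19] = 17, s[20] = 3, s[21] = 21, s[22] = 3, s[23] = 7, s[24] = 5, s[25] = 7, s[26] = 9, s[27] = 19, s[28] = 9, s[29] = 21, s[30] = 15, s[31] = 21, s[32] = 5.
Since (s[31], s[32]) = (s[1], s[2]) = (21, 5) (two consecutive terms determine the rest), the sequence is eventually periodic: after a pre-period of length 1 it cycles with period 30.
For k ≥ 1, s[k] depends only on (k - 1) mod 30. (263 - 1) mod 30 = 22, so s[263] = s[23] = 7.

7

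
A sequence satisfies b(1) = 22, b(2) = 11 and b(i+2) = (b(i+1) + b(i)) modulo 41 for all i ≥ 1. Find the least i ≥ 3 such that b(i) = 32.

Computing terms: b(1) = 22,  b(2) = 11,  b(3) = 33,  b(4) = 3,  b(5) = 36,  b(6) = 39,  b(7) = 34,  b(8) = 32,  b(9) = 25,  b(10) = 16,  b(11) = 0,  b(12) = 16,  b(13) = 16,  b(14) = 32,  b(15) = 7,  b(16) = 39,  b(17) = 5,  b(18) = 3,  b(19) = 8,  b(20) = 11,  b(21) = 19,  b(22) = 30,  b(23) = 8,  b(24) = 38,  b(25) = 5,  b(26) = 2,  b(27) = 7,  b(28) = 9,  b(29) = 16,  b(30) = 25,  b(31) = 0,  b(32) = 25,  b(33) = 25,  b(34) = 9,  b(35) = 34,  b(36) = 2,  b(37) = 36,  b(38) = 38,  b(39) = 33,  b(40) = 30,  b(41) = 22,  b(42) = 11.
Since (b(41), b(42)) = (b(1), b(2)) = (22, 11) (two consecutive terms determine the rest), the sequence is periodic with period 40.
The value 32 first appears (with i ≥ 3) at b(8).

8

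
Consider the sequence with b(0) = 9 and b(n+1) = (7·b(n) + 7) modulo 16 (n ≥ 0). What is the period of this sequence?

4

Computing terms: b(0) = 9, b(1) = 6, b(2) = 1, b(3) = 14, b(4) = 9.
Since b(4) = b(0) = 9, the sequence is periodic with period 4.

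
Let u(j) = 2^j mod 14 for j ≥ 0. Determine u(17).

We have u(0) = 1; u(1) = 2; u(2) = 4; u(3) = 8; u(4) = 2.
Since u(4) = u(1) = 2, the sequence is eventually periodic: after a pre-period of length 1 it cycles with period 3.
For j ≥ 1, u(j) depends only on (j - 1) mod 3. (17 - 1) mod 3 = 1, so u(17) = u(2) = 4.

4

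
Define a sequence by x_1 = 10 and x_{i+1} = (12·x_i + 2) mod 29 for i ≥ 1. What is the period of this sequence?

Computing terms: x_1 = 10; x_2 = 6; x_3 = 16; x_4 = 20; x_5 = 10.
Since x_5 = x_1 = 10, the sequence is periodic with period 4.

4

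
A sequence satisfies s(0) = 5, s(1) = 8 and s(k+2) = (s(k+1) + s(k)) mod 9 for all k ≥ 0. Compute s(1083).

3

s(0) = 5; s(1) = 8; s(2) = 4; s(3) = 3; s(4) = 7; s(5) = 1; s(6) = 8; s(7) = 0; s(8) = 8; s(9) = 8; s(10) = 7; s(11) = 6; s(12) = 4; s(13) = 1; s(14) = 5; s(15) = 6; s(16) = 2; s(17) = 8; s(18) = 1; s(19) = 0; s(20) = 1; s(21) = 1; s(22) = 2; s(23) = 3; s(24) = 5; s(25) = 8.
The sequence repeats with period 24.
So s(1083) = s(0 + ((1083-0) mod 24)) = s(3) = 3.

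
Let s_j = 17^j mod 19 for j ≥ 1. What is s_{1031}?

Listing terms: s_1 = 17; s_2 = 4; s_3 = 11; s_4 = 16; s_5 = 6; s_6 = 7; s_7 = 5; s_8 = 9; s_9 = 1; s_{10} = 17.
The sequence repeats with period 9.
So s_{1031} = s_{1 + ((1031-1) mod 9)} = s_5 = 6.

6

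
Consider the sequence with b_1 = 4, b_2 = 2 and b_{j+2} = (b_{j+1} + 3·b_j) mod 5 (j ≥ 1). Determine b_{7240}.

0

We have b_1 = 4; b_2 = 2; b_3 = 4; b_4 = 0; b_5 = 2; b_6 = 2; b_7 = 3; b_8 = 4; b_9 = 3; b_{10} = 0; b_{11} = 4; b_{12} = 4; b_{13} = 1; b_{14} = 3; b_{15} = 1; b_{16} = 0; b_{17} = 3; b_{18} = 3; b_{19} = 2; b_{20} = 1; b_{21} = 2; b_{22} = 0; b_{23} = 1; b_{24} = 1; b_{25} = 4; b_{26} = 2.
Since (b_{25}, b_{26}) = (b_1, b_2) = (4, 2) (two consecutive terms determine the rest), the sequence is periodic with period 24.
(7240 - 1) mod 24 = 15, so b_{7240} = b_{16} = 0.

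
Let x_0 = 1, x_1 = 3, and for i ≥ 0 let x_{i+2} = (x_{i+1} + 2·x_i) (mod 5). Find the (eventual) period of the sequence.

4

x_0 = 1; x_1 = 3; x_2 = 0; x_3 = 1; x_4 = 1; x_5 = 3.
Since (x_4, x_5) = (x_0, x_1) = (1, 3) (two consecutive terms determine the rest), the sequence is periodic with period 4.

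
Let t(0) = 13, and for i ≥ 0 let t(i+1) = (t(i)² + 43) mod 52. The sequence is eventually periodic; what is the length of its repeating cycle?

6

t(0) = 13,  t(1) = 4,  t(2) = 7,  t(3) = 40,  t(4) = 31,  t(5) = 16,  t(6) = 39,  t(7) = 4.
Since t(7) = t(1) = 4, the sequence is eventually periodic: after a pre-period of length 1 it cycles with period 6.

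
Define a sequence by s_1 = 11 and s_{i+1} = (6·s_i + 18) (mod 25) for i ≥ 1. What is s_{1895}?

We have s_1 = 11; s_2 = 9; s_3 = 22; s_4 = 0; s_5 = 18; s_6 = 1; s_7 = 24; s_8 = 12; s_9 = 15; s_{10} = 8; s_{11} = 16; s_{12} = 14; s_{13} = 2; s_{14} = 5; s_{15} = 23; s_{16} = 6; s_{17} = 4; s_{18} = 17; s_{19} = 20; s_{20} = 13; s_{21} = 21; s_{22} = 19; s_{23} = 7; s_{24} = 10; s_{25} = 3; s_{26} = 11.
Since s_{26} = s_1 = 11, the sequence is periodic with period 25.
(1895 - 1) mod 25 = 19, so s_{1895} = s_{20} = 13.

13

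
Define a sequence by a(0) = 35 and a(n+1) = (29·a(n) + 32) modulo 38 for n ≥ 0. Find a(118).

31

Listing terms: a(0) = 35, a(1) = 21, a(2) = 33, a(3) = 1, a(4) = 23, a(5) = 15, a(6) = 11, a(7) = 9, a(8) = 27, a(9) = 17, a(10) = 31, a(11) = 19, a(12) = 13, a(13) = 29, a(14) = 37, a(15) = 3, a(16) = 5, a(17) = 25, a(18) = 35.
Since a(18) = a(0) = 35, the sequence is periodic with period 18.
(118 - 0) mod 18 = 10, so a(118) = a(10) = 31.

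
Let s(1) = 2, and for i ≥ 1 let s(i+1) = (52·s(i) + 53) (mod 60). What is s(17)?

s(1) = 2,  s(2) = 37,  s(3) = 57,  s(4) = 17,  s(5) = 37.
Since s(5) = s(2) = 37, the sequence is eventually periodic: after a pre-period of length 1 it cycles with period 3.
For i ≥ 2, s(i) depends only on (i - 2) mod 3. (17 - 2) mod 3 = 0, so s(17) = s(2) = 37.

37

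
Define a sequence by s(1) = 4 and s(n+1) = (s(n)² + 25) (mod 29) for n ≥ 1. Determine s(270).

0

Listing terms: s(1) = 4,  s(2) = 12,  s(3) = 24,  s(4) = 21,  s(5) = 2,  s(6) = 0,  s(7) = 25,  s(8) = 12.
Since s(8) = s(2) = 12, the sequence is eventually periodic: after a pre-period of length 1 it cycles with period 6.
For n ≥ 2, s(n) depends only on (n - 2) mod 6. (270 - 2) mod 6 = 4, so s(270) = s(6) = 0.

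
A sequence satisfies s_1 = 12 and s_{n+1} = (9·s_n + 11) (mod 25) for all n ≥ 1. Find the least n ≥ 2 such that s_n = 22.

7

s_1 = 12, s_2 = 19, s_3 = 7, s_4 = 24, s_5 = 2, s_6 = 4, s_7 = 22, s_8 = 9, s_9 = 17, s_{10} = 14, s_{11} = 12.
Since s_{11} = s_1 = 12, the sequence is periodic with period 10.
The value 22 first appears (with n ≥ 2) at s_7.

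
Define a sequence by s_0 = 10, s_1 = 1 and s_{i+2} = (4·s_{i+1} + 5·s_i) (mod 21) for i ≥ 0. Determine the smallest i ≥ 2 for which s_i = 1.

7

s_0 = 10; s_1 = 1; s_2 = 12; s_3 = 11; s_4 = 20; s_5 = 9; s_6 = 10; s_7 = 1.
Since (s_6, s_7) = (s_0, s_1) = (10, 1) (two consecutive terms determine the rest), the sequence is periodic with period 6.
The value 1 next appears (with i ≥ 2) at s_7.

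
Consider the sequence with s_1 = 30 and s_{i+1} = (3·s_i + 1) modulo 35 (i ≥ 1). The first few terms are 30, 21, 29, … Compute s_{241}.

s_1 = 30, s_2 = 21, s_3 = 29, s_4 = 18, s_5 = 20, s_6 = 26, s_7 = 9, s_8 = 28, s_9 = 15, s_{10} = 11, s_{11} = 34, s_{12} = 33, s_{13} = 30.
Since s_{13} = s_1 = 30, the sequence is periodic with period 12.
(241 - 1) mod 12 = 0, so s_{241} = s_1 = 30.

30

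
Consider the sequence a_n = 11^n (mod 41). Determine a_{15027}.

6

a_1 = 11; a_2 = 39; a_3 = 19; a_4 = 4; a_5 = 3; a_6 = 33; a_7 = 35; a_8 = 16; a_9 = 12; a_{10} = 9; a_{11} = 17; a_{12} = 23; a_{13} = 7; a_{14} = 36; a_{15} = 27; a_{16} = 10; a_{17} = 28; a_{18} = 21; a_{19} = 26; a_{20} = 40; a_{21} = 30; a_{22} = 2; a_{23} = 22; a_{24} = 37; a_{25} = 38; a_{26} = 8; a_{27} = 6; a_{28} = 25; a_{29} = 29; a_{30} = 32; a_{31} = 24; a_{32} = 18; a_{33} = 34; a_{34} = 5; a_{35} = 14; a_{36} = 31; a_{37} = 13; a_{38} = 20; a_{39} = 15; a_{40} = 1; a_{41} = 11.
Since a_{41} = a_1 = 11, the sequence is periodic with period 40.
(15027 - 1) mod 40 = 26, so a_{15027} = a_{27} = 6.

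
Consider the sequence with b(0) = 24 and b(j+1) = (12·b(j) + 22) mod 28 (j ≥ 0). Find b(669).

14

We have b(0) = 24, b(1) = 2, b(2) = 18, b(3) = 14, b(4) = 22, b(5) = 6, b(6) = 10, b(7) = 2.
Since b(7) = b(1) = 2, the sequence is eventually periodic: after a pre-period of length 1 it cycles with period 6.
For j ≥ 1, b(j) depends only on (j - 1) mod 6. (669 - 1) mod 6 = 2, so b(669) = b(3) = 14.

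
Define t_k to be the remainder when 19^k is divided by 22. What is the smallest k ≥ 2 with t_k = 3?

t_1 = 19; t_2 = 9; t_3 = 17; t_4 = 15; t_5 = 21; t_6 = 3; t_7 = 13; t_8 = 5; t_9 = 7; t_{10} = 1; t_{11} = 19.
Since t_{11} = t_1 = 19, the sequence is periodic with period 10.
The value 3 first appears (with k ≥ 2) at t_6.

6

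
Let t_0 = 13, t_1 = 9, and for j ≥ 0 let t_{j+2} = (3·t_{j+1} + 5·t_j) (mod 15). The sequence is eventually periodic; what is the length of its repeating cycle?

Computing terms: t_0 = 13; t_1 = 9; t_2 = 2; t_3 = 6; t_4 = 13; t_5 = 9.
Since (t_4, t_5) = (t_0, t_1) = (13, 9) (two consecutive terms determine the rest), the sequence is periodic with period 4.

4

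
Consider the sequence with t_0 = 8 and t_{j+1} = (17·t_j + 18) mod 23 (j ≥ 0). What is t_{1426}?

Listing terms: t_0 = 8, t_1 = 16, t_2 = 14, t_3 = 3, t_4 = 0, t_5 = 18, t_6 = 2, t_7 = 6, t_8 = 5, t_9 = 11, t_{10} = 21, t_{11} = 7, t_{12} = 22, t_{13} = 1, t_{14} = 12, t_{15} = 15, t_{16} = 20, t_{17} = 13, t_{18} = 9, t_{19} = 10, t_{20} = 4, t_{21} = 17, t_{22} = 8.
The sequence repeats with period 22.
So t_{1426} = t_{0 + ((1426-0) mod 22)} = t_{18} = 9.

9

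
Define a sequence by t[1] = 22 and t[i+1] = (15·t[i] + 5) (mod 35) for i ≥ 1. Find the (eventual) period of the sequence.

We have t[1] = 22, t[2] = 20, t[3] = 25, t[4] = 30, t[5] = 0, t[6] = 5, t[7] = 10, t[8] = 15, t[9] = 20.
Since t[9] = t[2] = 20, the sequence is eventually periodic: after a pre-period of length 1 it cycles with period 7.

7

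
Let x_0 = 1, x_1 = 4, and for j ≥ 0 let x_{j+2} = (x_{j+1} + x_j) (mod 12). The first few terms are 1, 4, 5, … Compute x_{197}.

We have x_0 = 1; x_1 = 4; x_2 = 5; x_3 = 9; x_4 = 2; x_5 = 11; x_6 = 1; x_7 = 0; x_8 = 1; x_9 = 1; x_{10} = 2; x_{11} = 3; x_{12} = 5; x_{13} = 8; x_{14} = 1; x_{15} = 9; x_{16} = 10; x_{17} = 7; x_{18} = 5; x_{19} = 0; x_{20} = 5; x_{21} = 5; x_{22} = 10; x_{23} = 3; x_{24} = 1; x_{25} = 4.
Since (x_{24}, x_{25}) = (x_0, x_1) = (1, 4) (two consecutive terms determine the rest), the sequence is periodic with period 24.
So x_{197} = x_{0 + ((197-0) mod 24)} = x_5 = 11.

11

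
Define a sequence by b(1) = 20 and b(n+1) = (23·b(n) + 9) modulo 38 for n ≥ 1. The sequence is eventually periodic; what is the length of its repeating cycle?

18

Listing terms: b(1) = 20; b(2) = 13; b(3) = 4; b(4) = 25; b(5) = 14; b(6) = 27; b(7) = 22; b(8) = 21; b(9) = 36; b(10) = 1; b(11) = 32; b(12) = 23; b(13) = 6; b(14) = 33; b(15) = 8; b(16) = 3; b(17) = 2; b(18) = 17; b(19) = 20.
The sequence repeats with period 18.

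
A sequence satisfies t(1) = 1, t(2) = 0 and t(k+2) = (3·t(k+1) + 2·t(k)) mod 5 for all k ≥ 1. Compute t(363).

2

We have t(1) = 1; t(2) = 0; t(3) = 2; t(4) = 1; t(5) = 2; t(6) = 3; t(7) = 3; t(8) = 0; t(9) = 1; t(10) = 3; t(11) = 1; t(12) = 4; t(13) = 4; t(14) = 0; t(15) = 3; t(16) = 4; t(17) = 3; t(18) = 2; t(19) = 2; t(20) = 0; t(21) = 4; t(22) = 2; t(23) = 4; t(24) = 1; t(25) = 1; t(26) = 0.
The sequence repeats with period 24.
(363 - 1) mod 24 = 2, so t(363) = t(3) = 2.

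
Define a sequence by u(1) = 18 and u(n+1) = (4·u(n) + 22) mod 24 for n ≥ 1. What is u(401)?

Computing terms: u(1) = 18; u(2) = 22; u(3) = 14; u(4) = 6; u(5) = 22.
Since u(5) = u(2) = 22, the sequence is eventually periodic: after a pre-period of length 1 it cycles with period 3.
For n ≥ 2, u(n) depends only on (n - 2) mod 3. (401 - 2) mod 3 = 0, so u(401) = u(2) = 22.

22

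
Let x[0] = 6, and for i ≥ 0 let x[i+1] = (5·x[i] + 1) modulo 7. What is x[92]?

Computing terms: x[0] = 6; x[1] = 3; x[2] = 2; x[3] = 4; x[4] = 0; x[5] = 1; x[6] = 6.
The sequence repeats with period 6.
(92 - 0) mod 6 = 2, so x[92] = x[2] = 2.

2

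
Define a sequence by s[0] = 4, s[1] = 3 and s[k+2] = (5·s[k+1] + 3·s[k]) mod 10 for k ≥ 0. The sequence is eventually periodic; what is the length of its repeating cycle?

s[0] = 4; s[1] = 3; s[2] = 7; s[3] = 4; s[4] = 1; s[5] = 7; s[6] = 8; s[7] = 1; s[8] = 9; s[9] = 8; s[10] = 7; s[11] = 9; s[12] = 6; s[13] = 7; s[14] = 3; s[15] = 6; s[16] = 9; s[17] = 3; s[18] = 2; s[19] = 9; s[20] = 1; s[21] = 2; s[22] = 3; s[23] = 1; s[24] = 4; s[25] = 3.
Since (s[24], s[25]) = (s[0], s[1]) = (4, 3) (two consecutive terms determine the rest), the sequence is periodic with period 24.

24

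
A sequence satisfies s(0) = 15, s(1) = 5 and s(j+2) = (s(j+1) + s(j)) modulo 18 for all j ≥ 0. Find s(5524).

s(0) = 15,  s(1) = 5,  s(2) = 2,  s(3) = 7,  s(4) = 9,  s(5) = 16,  s(6) = 7,  s(7) = 5,  s(8) = 12,  s(9) = 17,  s(10) = 11,  s(11) = 10,  s(12) = 3,  s(13) = 13,  s(14) = 16,  s(15) = 11,  s(16) = 9,  s(17) = 2,  s(18) = 11,  s(19) = 13,  s(20) = 6,  s(21) = 1,  s(22) = 7,  s(23) = 8,  s(24) = 15,  s(25) = 5.
The sequence repeats with period 24.
(5524 - 0) mod 24 = 4, so s(5524) = s(4) = 9.

9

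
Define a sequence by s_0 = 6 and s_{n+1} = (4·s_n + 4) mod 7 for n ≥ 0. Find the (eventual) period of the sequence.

We have s_0 = 6,  s_1 = 0,  s_2 = 4,  s_3 = 6.
The sequence repeats with period 3.

3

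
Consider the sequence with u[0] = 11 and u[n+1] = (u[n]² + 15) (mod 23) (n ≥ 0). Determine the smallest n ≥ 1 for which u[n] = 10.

We have u[0] = 11,  u[1] = 21,  u[2] = 19,  u[3] = 8,  u[4] = 10,  u[5] = 0,  u[6] = 15,  u[7] = 10.
Since u[7] = u[4] = 10, the sequence is eventually periodic: after a pre-period of length 4 it cycles with period 3.
The value 10 first appears (with n ≥ 1) at u[4].

4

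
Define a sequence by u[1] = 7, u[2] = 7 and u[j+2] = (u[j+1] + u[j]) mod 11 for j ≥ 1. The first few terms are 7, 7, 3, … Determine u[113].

We have u[1] = 7, u[2] = 7, u[3] = 3, u[4] = 10, u[5] = 2, u[6] = 1, u[7] = 3, u[8] = 4, u[9] = 7, u[10] = 0, u[11] = 7, u[12] = 7.
Since (u[11], u[12]) = (u[1], u[2]) = (7, 7) (two consecutive terms determine the rest), the sequence is periodic with period 10.
(113 - 1) mod 10 = 2, so u[113] = u[3] = 3.

3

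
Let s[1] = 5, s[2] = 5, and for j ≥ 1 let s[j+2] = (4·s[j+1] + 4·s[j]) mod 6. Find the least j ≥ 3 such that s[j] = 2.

7

Computing terms: s[1] = 5, s[2] = 5, s[3] = 4, s[4] = 0, s[5] = 4, s[6] = 4, s[7] = 2, s[8] = 0, s[9] = 2, s[10] = 2, s[11] = 4, s[12] = 0.
Since (s[11], s[12]) = (s[3], s[4]) = (4, 0) (two consecutive terms determine the rest), the sequence is eventually periodic: after a pre-period of length 2 it cycles with period 8.
The value 2 first appears (with j ≥ 3) at s[7].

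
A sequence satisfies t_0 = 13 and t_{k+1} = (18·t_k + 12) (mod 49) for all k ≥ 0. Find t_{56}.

30

t_0 = 13, t_1 = 1, t_2 = 30, t_3 = 13.
The sequence repeats with period 3.
(56 - 0) mod 3 = 2, so t_{56} = t_2 = 30.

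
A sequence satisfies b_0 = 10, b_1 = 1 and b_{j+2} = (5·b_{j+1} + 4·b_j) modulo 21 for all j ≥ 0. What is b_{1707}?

Computing terms: b_0 = 10; b_1 = 1; b_2 = 3; b_3 = 19; b_4 = 2; b_5 = 2; b_6 = 18; b_7 = 14; b_8 = 16; b_9 = 10; b_{10} = 9; b_{11} = 1; b_{12} = 20; b_{13} = 20; b_{14} = 12; b_{15} = 14; b_{16} = 13; b_{17} = 16; b_{18} = 6; b_{19} = 10; b_{20} = 11; b_{21} = 11; b_{22} = 15; b_{23} = 14; b_{24} = 4; b_{25} = 13; b_{26} = 18; b_{27} = 16; b_{28} = 5; b_{29} = 5; b_{30} = 3; b_{31} = 14; b_{32} = 19; b_{33} = 4; b_{34} = 12; b_{35} = 13; b_{36} = 8; b_{37} = 8; b_{38} = 9; b_{39} = 14; b_{40} = 1; b_{41} = 19; b_{42} = 15; b_{43} = 4; b_{44} = 17; b_{45} = 17; b_{46} = 6; b_{47} = 14; b_{48} = 10; b_{49} = 1.
Since (b_{48}, b_{49}) = (b_0, b_1) = (10, 1) (two consecutive terms determine the rest), the sequence is periodic with period 48.
(1707 - 0) mod 48 = 27, so b_{1707} = b_{27} = 16.

16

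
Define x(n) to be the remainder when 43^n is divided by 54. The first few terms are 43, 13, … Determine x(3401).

49

We have x(1) = 43; x(2) = 13; x(3) = 19; x(4) = 7; x(5) = 31; x(6) = 37; x(7) = 25; x(8) = 49; x(9) = 1; x(10) = 43.
The sequence repeats with period 9.
So x(3401) = x(1 + ((3401-1) mod 9)) = x(8) = 49.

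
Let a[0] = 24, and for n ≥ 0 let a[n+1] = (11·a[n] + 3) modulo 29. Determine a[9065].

We have a[0] = 24; a[1] = 6; a[2] = 11; a[3] = 8; a[4] = 4; a[5] = 18; a[6] = 27; a[7] = 10; a[8] = 26; a[9] = 28; a[10] = 21; a[11] = 2; a[12] = 25; a[13] = 17; a[14] = 16; a[15] = 5; a[16] = 0; a[17] = 3; a[18] = 7; a[19] = 22; a[20] = 13; a[21] = 1; a[22] = 14; a[23] = 12; a[24] = 19; a[25] = 9; a[26] = 15; a[27] = 23; a[28] = 24.
The sequence repeats with period 28.
So a[9065] = a[0 + ((9065-0) mod 28)] = a[21] = 1.

1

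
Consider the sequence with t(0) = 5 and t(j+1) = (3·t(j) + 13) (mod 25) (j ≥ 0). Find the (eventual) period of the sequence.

20

Listing terms: t(0) = 5, t(1) = 3, t(2) = 22, t(3) = 4, t(4) = 0, t(5) = 13, t(6) = 2, t(7) = 19, t(8) = 20, t(9) = 23, t(10) = 7, t(11) = 9, t(12) = 15, t(13) = 8, t(14) = 12, t(15) = 24, t(16) = 10, t(17) = 18, t(18) = 17, t(19) = 14, t(20) = 5.
Since t(20) = t(0) = 5, the sequence is periodic with period 20.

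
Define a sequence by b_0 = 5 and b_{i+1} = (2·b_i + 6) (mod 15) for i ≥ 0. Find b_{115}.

7

b_0 = 5; b_1 = 1; b_2 = 8; b_3 = 7; b_4 = 5.
Since b_4 = b_0 = 5, the sequence is periodic with period 4.
So b_{115} = b_{0 + ((115-0) mod 4)} = b_3 = 7.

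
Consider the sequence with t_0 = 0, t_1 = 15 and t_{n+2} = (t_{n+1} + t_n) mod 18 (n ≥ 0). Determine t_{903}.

We have t_0 = 0; t_1 = 15; t_2 = 15; t_3 = 12; t_4 = 9; t_5 = 3; t_6 = 12; t_7 = 15; t_8 = 9; t_9 = 6; t_{10} = 15; t_{11} = 3; t_{12} = 0; t_{13} = 3; t_{14} = 3; t_{15} = 6; t_{16} = 9; t_{17} = 15; t_{18} = 6; t_{19} = 3; t_{20} = 9; t_{21} = 12; t_{22} = 3; t_{23} = 15; t_{24} = 0; t_{25} = 15.
The sequence repeats with period 24.
So t_{903} = t_{0 + ((903-0) mod 24)} = t_{15} = 6.

6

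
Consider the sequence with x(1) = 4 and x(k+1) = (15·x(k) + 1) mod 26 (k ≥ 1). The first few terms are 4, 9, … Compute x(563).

We have x(1) = 4; x(2) = 9; x(3) = 6; x(4) = 13; x(5) = 14; x(6) = 3; x(7) = 20; x(8) = 15; x(9) = 18; x(10) = 11; x(11) = 10; x(12) = 21; x(13) = 4.
The sequence repeats with period 12.
(563 - 1) mod 12 = 10, so x(563) = x(11) = 10.

10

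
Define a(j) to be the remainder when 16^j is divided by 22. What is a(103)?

4

Listing terms: a(1) = 16, a(2) = 14, a(3) = 4, a(4) = 20, a(5) = 12, a(6) = 16.
Since a(6) = a(1) = 16, the sequence is periodic with period 5.
(103 - 1) mod 5 = 2, so a(103) = a(3) = 4.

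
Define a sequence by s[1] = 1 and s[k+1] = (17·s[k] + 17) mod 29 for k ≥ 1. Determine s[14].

Computing terms: s[1] = 1; s[2] = 5; s[3] = 15; s[4] = 11; s[5] = 1.
The sequence repeats with period 4.
(14 - 1) mod 4 = 1, so s[14] = s[2] = 5.

5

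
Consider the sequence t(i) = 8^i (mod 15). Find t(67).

We have t(0) = 1; t(1) = 8; t(2) = 4; t(3) = 2; t(4) = 1.
The sequence repeats with period 4.
(67 - 0) mod 4 = 3, so t(67) = t(3) = 2.

2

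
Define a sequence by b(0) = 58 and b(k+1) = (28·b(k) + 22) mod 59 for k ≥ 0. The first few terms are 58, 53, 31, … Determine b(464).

b(0) = 58,  b(1) = 53,  b(2) = 31,  b(3) = 5,  b(4) = 44,  b(5) = 15,  b(6) = 29,  b(7) = 8,  b(8) = 10,  b(9) = 7,  b(10) = 41,  b(11) = 49,  b(12) = 37,  b(13) = 55,  b(14) = 28,  b(15) = 39,  b(16) = 52,  b(17) = 3,  b(18) = 47,  b(19) = 40,  b(20) = 21,  b(21) = 20,  b(22) = 51,  b(23) = 34,  b(24) = 30,  b(25) = 36,  b(26) = 27,  b(27) = 11,  b(28) = 35,  b(29) = 58.
The sequence repeats with period 29.
So b(464) = b(0 + ((464-0) mod 29)) = b(0) = 58.

58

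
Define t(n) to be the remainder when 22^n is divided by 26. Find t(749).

Listing terms: t(1) = 22, t(2) = 16, t(3) = 14, t(4) = 22.
Since t(4) = t(1) = 22, the sequence is periodic with period 3.
(749 - 1) mod 3 = 1, so t(749) = t(2) = 16.

16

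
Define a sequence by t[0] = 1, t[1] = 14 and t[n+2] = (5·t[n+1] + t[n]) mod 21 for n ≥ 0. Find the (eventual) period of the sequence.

Computing terms: t[0] = 1; t[1] = 14; t[2] = 8; t[3] = 12; t[4] = 5; t[5] = 16; t[6] = 1; t[7] = 0; t[8] = 1; t[9] = 5; t[10] = 5; t[11] = 9; t[12] = 8; t[13] = 7; t[14] = 1; t[15] = 12; t[16] = 19; t[17] = 2; t[18] = 8; t[19] = 0; t[20] = 8; t[21] = 19; t[22] = 19; t[23] = 9; t[24] = 1; t[25] = 14.
The sequence repeats with period 24.

24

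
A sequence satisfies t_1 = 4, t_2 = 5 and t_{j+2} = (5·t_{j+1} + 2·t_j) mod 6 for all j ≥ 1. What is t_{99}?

Listing terms: t_1 = 4,  t_2 = 5,  t_3 = 3,  t_4 = 1,  t_5 = 5,  t_6 = 3.
Since (t_5, t_6) = (t_2, t_3) = (5, 3) (two consecutive terms determine the rest), the sequence is eventually periodic: after a pre-period of length 1 it cycles with period 3.
For j ≥ 2, t_j depends only on (j - 2) mod 3. (99 - 2) mod 3 = 1, so t_{99} = t_3 = 3.

3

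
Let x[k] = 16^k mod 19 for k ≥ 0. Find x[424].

16

We have x[0] = 1, x[1] = 16, x[2] = 9, x[3] = 11, x[4] = 5, x[5] = 4, x[6] = 7, x[7] = 17, x[8] = 6, x[9] = 1.
Since x[9] = x[0] = 1, the sequence is periodic with period 9.
So x[424] = x[0 + ((424-0) mod 9)] = x[1] = 16.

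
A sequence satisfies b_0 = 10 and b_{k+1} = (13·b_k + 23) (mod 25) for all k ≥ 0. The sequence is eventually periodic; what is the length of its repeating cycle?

20

b_0 = 10, b_1 = 3, b_2 = 12, b_3 = 4, b_4 = 0, b_5 = 23, b_6 = 22, b_7 = 9, b_8 = 15, b_9 = 18, b_{10} = 7, b_{11} = 14, b_{12} = 5, b_{13} = 13, b_{14} = 17, b_{15} = 19, b_{16} = 20, b_{17} = 8, b_{18} = 2, b_{19} = 24, b_{20} = 10.
Since b_{20} = b_0 = 10, the sequence is periodic with period 20.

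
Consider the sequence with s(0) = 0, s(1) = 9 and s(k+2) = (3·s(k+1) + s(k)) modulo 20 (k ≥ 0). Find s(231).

Listing terms: s(0) = 0,  s(1) = 9,  s(2) = 7,  s(3) = 10,  s(4) = 17,  s(5) = 1,  s(6) = 0,  s(7) = 1,  s(8) = 3,  s(9) = 10,  s(10) = 13,  s(11) = 9,  s(12) = 0,  s(13) = 9.
Since (s(12), s(13)) = (s(0), s(1)) = (0, 9) (two consecutive terms determine the rest), the sequence is periodic with period 12.
So s(231) = s(0 + ((231-0) mod 12)) = s(3) = 10.

10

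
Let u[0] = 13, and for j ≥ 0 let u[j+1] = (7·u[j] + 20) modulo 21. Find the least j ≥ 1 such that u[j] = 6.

1

Computing terms: u[0] = 13; u[1] = 6; u[2] = 20; u[3] = 13.
The sequence repeats with period 3.
The value 6 first appears (with j ≥ 1) at u[1].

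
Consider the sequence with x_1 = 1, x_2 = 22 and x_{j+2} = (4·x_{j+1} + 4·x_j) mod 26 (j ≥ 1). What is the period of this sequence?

x_1 = 1,  x_2 = 22,  x_3 = 14,  x_4 = 14,  x_5 = 8,  x_6 = 10,  x_7 = 20,  x_8 = 16,  x_9 = 14,  x_{10} = 16,  x_{11} = 16,  x_{12} = 24,  x_{13} = 4,  x_{14} = 8,  x_{15} = 22,  x_{16} = 16,  x_{17} = 22,  x_{18} = 22,  x_{19} = 20,  x_{20} = 12,  x_{21} = 24,  x_{22} = 14,  x_{23} = 22,  x_{24} = 14.
Since (x_{23}, x_{24}) = (x_2, x_3) = (22, 14) (two consecutive terms determine the rest), the sequence is eventually periodic: after a pre-period of length 1 it cycles with period 21.

21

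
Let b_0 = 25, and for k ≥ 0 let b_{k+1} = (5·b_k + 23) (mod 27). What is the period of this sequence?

We have b_0 = 25; b_1 = 13; b_2 = 7; b_3 = 4; b_4 = 16; b_5 = 22; b_6 = 25.
The sequence repeats with period 6.

6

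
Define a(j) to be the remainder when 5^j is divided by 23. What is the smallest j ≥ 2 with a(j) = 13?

We have a(1) = 5; a(2) = 2; a(3) = 10; a(4) = 4; a(5) = 20; a(6) = 8; a(7) = 17; a(8) = 16; a(9) = 11; a(10) = 9; a(11) = 22; a(12) = 18; a(13) = 21; a(14) = 13; a(15) = 19; a(16) = 3; a(17) = 15; a(18) = 6; a(19) = 7; a(20) = 12; a(21) = 14; a(22) = 1; a(23) = 5.
Since a(23) = a(1) = 5, the sequence is periodic with period 22.
The value 13 first appears (with j ≥ 2) at a(14).

14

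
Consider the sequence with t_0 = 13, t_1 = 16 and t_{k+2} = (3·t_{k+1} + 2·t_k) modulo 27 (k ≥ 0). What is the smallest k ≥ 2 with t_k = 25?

5

Listing terms: t_0 = 13,  t_1 = 16,  t_2 = 20,  t_3 = 11,  t_4 = 19,  t_5 = 25,  t_6 = 5,  t_7 = 11,  t_8 = 16,  t_9 = 16,  t_{10} = 26,  t_{11} = 2,  t_{12} = 4,  t_{13} = 16,  t_{14} = 2,  t_{15} = 11,  t_{16} = 10,  t_{17} = 25,  t_{18} = 14,  t_{19} = 11,  t_{20} = 7,  t_{21} = 16,  t_{22} = 8,  t_{23} = 2,  t_{24} = 22,  t_{25} = 16,  t_{26} = 11,  t_{27} = 11,  t_{28} = 1,  t_{29} = 25,  t_{30} = 23,  t_{31} = 11,  t_{32} = 25,  t_{33} = 16,  t_{34} = 17,  t_{35} = 2,  t_{36} = 13,  t_{37} = 16.
The sequence repeats with period 36.
The value 25 first appears (with k ≥ 2) at t_5.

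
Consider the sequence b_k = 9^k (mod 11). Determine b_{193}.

3

b_0 = 1,  b_1 = 9,  b_2 = 4,  b_3 = 3,  b_4 = 5,  b_5 = 1.
The sequence repeats with period 5.
So b_{193} = b_{0 + ((193-0) mod 5)} = b_3 = 3.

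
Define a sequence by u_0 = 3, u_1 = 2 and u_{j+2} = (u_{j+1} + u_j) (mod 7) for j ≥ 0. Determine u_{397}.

We have u_0 = 3, u_1 = 2, u_2 = 5, u_3 = 0, u_4 = 5, u_5 = 5, u_6 = 3, u_7 = 1, u_8 = 4, u_9 = 5, u_{10} = 2, u_{11} = 0, u_{12} = 2, u_{13} = 2, u_{14} = 4, u_{15} = 6, u_{16} = 3, u_{17} = 2.
The sequence repeats with period 16.
So u_{397} = u_{0 + ((397-0) mod 16)} = u_{13} = 2.

2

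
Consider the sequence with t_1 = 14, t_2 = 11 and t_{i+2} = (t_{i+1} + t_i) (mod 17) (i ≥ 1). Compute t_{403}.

5

Listing terms: t_1 = 14; t_2 = 11; t_3 = 8; t_4 = 2; t_5 = 10; t_6 = 12; t_7 = 5; t_8 = 0; t_9 = 5; t_{10} = 5; t_{11} = 10; t_{12} = 15; t_{13} = 8; t_{14} = 6; t_{15} = 14; t_{16} = 3; t_{17} = 0; t_{18} = 3; t_{19} = 3; t_{20} = 6; t_{21} = 9; t_{22} = 15; t_{23} = 7; t_{24} = 5; t_{25} = 12; t_{26} = 0; t_{27} = 12; t_{28} = 12; t_{29} = 7; t_{30} = 2; t_{31} = 9; t_{32} = 11; t_{33} = 3; t_{34} = 14; t_{35} = 0; t_{36} = 14; t_{37} = 14; t_{38} = 11.
Since (t_{37}, t_{38}) = (t_1, t_2) = (14, 11) (two consecutive terms determine the rest), the sequence is periodic with period 36.
So t_{403} = t_{1 + ((403-1) mod 36)} = t_7 = 5.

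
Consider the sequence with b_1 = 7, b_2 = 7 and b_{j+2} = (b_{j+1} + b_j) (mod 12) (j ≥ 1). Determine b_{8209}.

7

b_1 = 7; b_2 = 7; b_3 = 2; b_4 = 9; b_5 = 11; b_6 = 8; b_7 = 7; b_8 = 3; b_9 = 10; b_{10} = 1; b_{11} = 11; b_{12} = 0; b_{13} = 11; b_{14} = 11; b_{15} = 10; b_{16} = 9; b_{17} = 7; b_{18} = 4; b_{19} = 11; b_{20} = 3; b_{21} = 2; b_{22} = 5; b_{23} = 7; b_{24} = 0; b_{25} = 7; b_{26} = 7.
The sequence repeats with period 24.
(8209 - 1) mod 24 = 0, so b_{8209} = b_1 = 7.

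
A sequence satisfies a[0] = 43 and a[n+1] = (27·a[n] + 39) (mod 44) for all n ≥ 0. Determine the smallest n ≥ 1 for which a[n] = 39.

8

Listing terms: a[0] = 43; a[1] = 12; a[2] = 11; a[3] = 28; a[4] = 3; a[5] = 32; a[6] = 23; a[7] = 0; a[8] = 39; a[9] = 36; a[10] = 43.
The sequence repeats with period 10.
The value 39 first appears (with n ≥ 1) at a[8].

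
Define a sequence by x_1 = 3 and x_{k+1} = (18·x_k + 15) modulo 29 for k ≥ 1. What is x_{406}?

Computing terms: x_1 = 3, x_2 = 11, x_3 = 10, x_4 = 21, x_5 = 16, x_6 = 13, x_7 = 17, x_8 = 2, x_9 = 22, x_{10} = 5, x_{11} = 18, x_{12} = 20, x_{13} = 27, x_{14} = 8, x_{15} = 14, x_{16} = 6, x_{17} = 7, x_{18} = 25, x_{19} = 1, x_{20} = 4, x_{21} = 0, x_{22} = 15, x_{23} = 24, x_{24} = 12, x_{25} = 28, x_{26} = 26, x_{27} = 19, x_{28} = 9, x_{29} = 3.
Since x_{29} = x_1 = 3, the sequence is periodic with period 28.
(406 - 1) mod 28 = 13, so x_{406} = x_{14} = 8.

8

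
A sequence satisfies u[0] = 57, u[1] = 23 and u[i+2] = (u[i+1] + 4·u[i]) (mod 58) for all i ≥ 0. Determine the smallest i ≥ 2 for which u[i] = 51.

5

We have u[0] = 57,  u[1] = 23,  u[2] = 19,  u[3] = 53,  u[4] = 13,  u[5] = 51,  u[6] = 45,  u[7] = 17,  u[8] = 23,  u[9] = 33,  u[10] = 9,  u[11] = 25,  u[12] = 3,  u[13] = 45,  u[14] = 57,  u[15] = 5,  u[16] = 1,  u[17] = 21,  u[18] = 25,  u[19] = 51,  u[20] = 35,  u[21] = 7,  u[22] = 31,  u[23] = 1,  u[24] = 9,  u[25] = 13,  u[26] = 49,  u[27] = 43,  u[28] = 7,  u[29] = 5,  u[30] = 33,  u[31] = 53,  u[32] = 11,  u[33] = 49,  u[34] = 35,  u[35] = 57,  u[36] = 23.
Since (u[35], u[36]) = (u[0], u[1]) = (57, 23) (two consecutive terms determine the rest), the sequence is periodic with period 35.
The value 51 first appears (with i ≥ 2) at u[5].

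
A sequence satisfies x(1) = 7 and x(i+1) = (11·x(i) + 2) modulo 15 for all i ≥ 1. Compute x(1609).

13

Computing terms: x(1) = 7; x(2) = 4; x(3) = 1; x(4) = 13; x(5) = 10; x(6) = 7.
Since x(6) = x(1) = 7, the sequence is periodic with period 5.
(1609 - 1) mod 5 = 3, so x(1609) = x(4) = 13.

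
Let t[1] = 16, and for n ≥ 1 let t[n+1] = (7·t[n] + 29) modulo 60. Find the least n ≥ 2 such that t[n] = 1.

4

t[1] = 16; t[2] = 21; t[3] = 56; t[4] = 1; t[5] = 36; t[6] = 41; t[7] = 16.
Since t[7] = t[1] = 16, the sequence is periodic with period 6.
The value 1 first appears (with n ≥ 2) at t[4].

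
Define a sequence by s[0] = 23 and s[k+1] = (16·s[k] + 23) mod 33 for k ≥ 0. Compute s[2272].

Listing terms: s[0] = 23; s[1] = 28; s[2] = 9; s[3] = 2; s[4] = 22; s[5] = 12; s[6] = 17; s[7] = 31; s[8] = 24; s[9] = 11; s[10] = 1; s[11] = 6; s[12] = 20; s[13] = 13; s[14] = 0; s[15] = 23.
Since s[15] = s[0] = 23, the sequence is periodic with period 15.
So s[2272] = s[0 + ((2272-0) mod 15)] = s[7] = 31.

31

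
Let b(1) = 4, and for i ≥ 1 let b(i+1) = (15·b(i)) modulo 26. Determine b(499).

We have b(1) = 4,  b(2) = 8,  b(3) = 16,  b(4) = 6,  b(5) = 12,  b(6) = 24,  b(7) = 22,  b(8) = 18,  b(9) = 10,  b(10) = 20,  b(11) = 14,  b(12) = 2,  b(13) = 4.
The sequence repeats with period 12.
(499 - 1) mod 12 = 6, so b(499) = b(7) = 22.

22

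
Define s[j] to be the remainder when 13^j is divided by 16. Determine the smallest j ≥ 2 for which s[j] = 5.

3

s[1] = 13; s[2] = 9; s[3] = 5; s[4] = 1; s[5] = 13.
Since s[5] = s[1] = 13, the sequence is periodic with period 4.
The value 5 first appears (with j ≥ 2) at s[3].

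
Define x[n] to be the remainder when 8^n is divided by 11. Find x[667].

2

Listing terms: x[0] = 1; x[1] = 8; x[2] = 9; x[3] = 6; x[4] = 4; x[5] = 10; x[6] = 3; x[7] = 2; x[8] = 5; x[9] = 7; x[10] = 1.
Since x[10] = x[0] = 1, the sequence is periodic with period 10.
So x[667] = x[0 + ((667-0) mod 10)] = x[7] = 2.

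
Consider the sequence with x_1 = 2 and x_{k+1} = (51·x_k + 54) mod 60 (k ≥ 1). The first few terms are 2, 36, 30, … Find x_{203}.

30

x_1 = 2,  x_2 = 36,  x_3 = 30,  x_4 = 24,  x_5 = 18,  x_6 = 12,  x_7 = 6,  x_8 = 0,  x_9 = 54,  x_{10} = 48,  x_{11} = 42,  x_{12} = 36.
Since x_{12} = x_2 = 36, the sequence is eventually periodic: after a pre-period of length 1 it cycles with period 10.
For k ≥ 2, x_k depends only on (k - 2) mod 10. (203 - 2) mod 10 = 1, so x_{203} = x_3 = 30.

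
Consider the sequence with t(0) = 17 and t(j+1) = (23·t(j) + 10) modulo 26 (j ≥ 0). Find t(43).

11

t(0) = 17; t(1) = 11; t(2) = 3; t(3) = 1; t(4) = 7; t(5) = 15; t(6) = 17.
Since t(6) = t(0) = 17, the sequence is periodic with period 6.
(43 - 0) mod 6 = 1, so t(43) = t(1) = 11.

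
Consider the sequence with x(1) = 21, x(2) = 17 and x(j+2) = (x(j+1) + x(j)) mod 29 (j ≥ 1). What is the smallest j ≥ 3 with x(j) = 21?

x(1) = 21,  x(2) = 17,  x(3) = 9,  x(4) = 26,  x(5) = 6,  x(6) = 3,  x(7) = 9,  x(8) = 12,  x(9) = 21,  x(10) = 4,  x(11) = 25,  x(12) = 0,  x(13) = 25,  x(14) = 25,  x(15) = 21,  x(16) = 17.
Since (x(15), x(16)) = (x(1), x(2)) = (21, 17) (two consecutive terms determine the rest), the sequence is periodic with period 14.
The value 21 first appears (with j ≥ 3) at x(9).

9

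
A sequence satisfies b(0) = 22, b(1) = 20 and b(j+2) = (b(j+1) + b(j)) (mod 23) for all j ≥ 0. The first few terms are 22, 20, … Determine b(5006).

16

Computing terms: b(0) = 22,  b(1) = 20,  b(2) = 19,  b(3) = 16,  b(4) = 12,  b(5) = 5,  b(6) = 17,  b(7) = 22,  b(8) = 16,  b(9) = 15,  b(10) = 8,  b(11) = 0,  b(12) = 8,  b(13) = 8,  b(14) = 16,  b(15) = 1,  b(16) = 17,  b(17) = 18,  b(18) = 12,  b(19) = 7,  b(20) = 19,  b(21) = 3,  b(22) = 22,  b(23) = 2,  b(24) = 1,  b(25) = 3,  b(26) = 4,  b(27) = 7,  b(28) = 11,  b(29) = 18,  b(30) = 6,  b(31) = 1,  b(32) = 7,  b(33) = 8,  b(34) = 15,  b(35) = 0,  b(36) = 15,  b(37) = 15,  b(38) = 7,  b(39) = 22,  b(40) = 6,  b(41) = 5,  b(42) = 11,  b(43) = 16,  b(44) = 4,  b(45) = 20,  b(46) = 1,  b(47) = 21,  b(48) = 22,  b(49) = 20.
The sequence repeats with period 48.
(5006 - 0) mod 48 = 14, so b(5006) = b(14) = 16.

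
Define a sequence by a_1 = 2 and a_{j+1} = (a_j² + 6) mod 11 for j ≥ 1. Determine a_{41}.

Listing terms: a_1 = 2,  a_2 = 10,  a_3 = 7,  a_4 = 0,  a_5 = 6,  a_6 = 9,  a_7 = 10.
Since a_7 = a_2 = 10, the sequence is eventually periodic: after a pre-period of length 1 it cycles with period 5.
For j ≥ 2, a_j depends only on (j - 2) mod 5. (41 - 2) mod 5 = 4, so a_{41} = a_6 = 9.

9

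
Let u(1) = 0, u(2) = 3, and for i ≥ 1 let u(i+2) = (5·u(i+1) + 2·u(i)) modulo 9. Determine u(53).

3

Listing terms: u(1) = 0; u(2) = 3; u(3) = 6; u(4) = 0; u(5) = 3.
The sequence repeats with period 3.
(53 - 1) mod 3 = 1, so u(53) = u(2) = 3.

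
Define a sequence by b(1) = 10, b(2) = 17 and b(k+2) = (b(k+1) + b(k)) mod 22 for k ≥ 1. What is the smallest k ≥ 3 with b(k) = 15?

Listing terms: b(1) = 10; b(2) = 17; b(3) = 5; b(4) = 0; b(5) = 5; b(6) = 5; b(7) = 10; b(8) = 15; b(9) = 3; b(10) = 18; b(11) = 21; b(12) = 17; b(13) = 16; b(14) = 11; b(15) = 5; b(16) = 16; b(17) = 21; b(18) = 15; b(19) = 14; b(20) = 7; b(21) = 21; b(22) = 6; b(23) = 5; b(24) = 11; b(25) = 16; b(26) = 5; b(27) = 21; b(28) = 4; b(29) = 3; b(30) = 7; b(31) = 10; b(32) = 17.
The sequence repeats with period 30.
The value 15 first appears (with k ≥ 3) at b(8).

8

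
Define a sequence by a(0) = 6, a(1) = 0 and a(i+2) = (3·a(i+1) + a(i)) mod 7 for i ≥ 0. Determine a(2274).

a(0) = 6, a(1) = 0, a(2) = 6, a(3) = 4, a(4) = 4, a(5) = 2, a(6) = 3, a(7) = 4, a(8) = 1, a(9) = 0, a(10) = 1, a(11) = 3, a(12) = 3, a(13) = 5, a(14) = 4, a(15) = 3, a(16) = 6, a(17) = 0.
The sequence repeats with period 16.
(2274 - 0) mod 16 = 2, so a(2274) = a(2) = 6.

6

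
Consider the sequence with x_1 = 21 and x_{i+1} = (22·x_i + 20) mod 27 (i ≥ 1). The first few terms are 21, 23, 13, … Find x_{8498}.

We have x_1 = 21; x_2 = 23; x_3 = 13; x_4 = 9; x_5 = 2; x_6 = 10; x_7 = 24; x_8 = 8; x_9 = 7; x_{10} = 12; x_{11} = 14; x_{12} = 4; x_{13} = 0; x_{14} = 20; x_{15} = 1; x_{16} = 15; x_{17} = 26; x_{18} = 25; x_{19} = 3; x_{20} = 5; x_{21} = 22; x_{22} = 18; x_{23} = 11; x_{24} = 19; x_{25} = 6; x_{26} = 17; x_{27} = 16; x_{28} = 21.
The sequence repeats with period 27.
(8498 - 1) mod 27 = 19, so x_{8498} = x_{20} = 5.

5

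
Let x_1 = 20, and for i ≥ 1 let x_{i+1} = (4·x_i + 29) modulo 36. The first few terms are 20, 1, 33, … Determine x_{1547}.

13

We have x_1 = 20; x_2 = 1; x_3 = 33; x_4 = 17; x_5 = 25; x_6 = 21; x_7 = 5; x_8 = 13; x_9 = 9; x_{10} = 29; x_{11} = 1.
Since x_{11} = x_2 = 1, the sequence is eventually periodic: after a pre-period of length 1 it cycles with period 9.
For i ≥ 2, x_i depends only on (i - 2) mod 9. (1547 - 2) mod 9 = 6, so x_{1547} = x_8 = 13.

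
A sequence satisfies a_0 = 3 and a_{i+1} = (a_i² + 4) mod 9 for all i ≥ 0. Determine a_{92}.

Listing terms: a_0 = 3,  a_1 = 4,  a_2 = 2,  a_3 = 8,  a_4 = 5,  a_5 = 2.
Since a_5 = a_2 = 2, the sequence is eventually periodic: after a pre-period of length 2 it cycles with period 3.
For i ≥ 2, a_i depends only on (i - 2) mod 3. (92 - 2) mod 3 = 0, so a_{92} = a_2 = 2.

2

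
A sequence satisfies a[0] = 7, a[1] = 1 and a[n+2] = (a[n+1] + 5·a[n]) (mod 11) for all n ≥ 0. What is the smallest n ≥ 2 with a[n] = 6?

11

We have a[0] = 7,  a[1] = 1,  a[2] = 3,  a[3] = 8,  a[4] = 1,  a[5] = 8,  a[6] = 2,  a[7] = 9,  a[8] = 8,  a[9] = 9,  a[10] = 5,  a[11] = 6,  a[12] = 9,  a[13] = 6,  a[14] = 7,  a[15] = 4,  a[16] = 6,  a[17] = 4,  a[18] = 1,  a[19] = 10,  a[20] = 4,  a[21] = 10,  a[22] = 8,  a[23] = 3,  a[24] = 10,  a[25] = 3,  a[26] = 9,  a[27] = 2,  a[28] = 3,  a[29] = 2,  a[30] = 6,  a[31] = 5,  a[32] = 2,  a[33] = 5,  a[34] = 4,  a[35] = 7,  a[36] = 5,  a[37] = 7,  a[38] = 10,  a[39] = 1,  a[40] = 7,  a[41] = 1.
The sequence repeats with period 40.
The value 6 first appears (with n ≥ 2) at a[11].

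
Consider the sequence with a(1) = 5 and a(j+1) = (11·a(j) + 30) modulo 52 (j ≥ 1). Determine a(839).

Computing terms: a(1) = 5,  a(2) = 33,  a(3) = 29,  a(4) = 37,  a(5) = 21,  a(6) = 1,  a(7) = 41,  a(8) = 13,  a(9) = 17,  a(10) = 9,  a(11) = 25,  a(12) = 45,  a(13) = 5.
The sequence repeats with period 12.
(839 - 1) mod 12 = 10, so a(839) = a(11) = 25.

25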